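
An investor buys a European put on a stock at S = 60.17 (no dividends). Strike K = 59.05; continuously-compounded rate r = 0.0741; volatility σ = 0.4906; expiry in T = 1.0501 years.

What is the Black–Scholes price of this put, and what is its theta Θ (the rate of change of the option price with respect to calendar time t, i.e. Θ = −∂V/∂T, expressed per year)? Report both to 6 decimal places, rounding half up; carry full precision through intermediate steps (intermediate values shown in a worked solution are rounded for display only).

σ√T = 0.4906·√1.0501 = 0.502739
d₁ = (ln(S/K) + (r+σ²/2)T) / (σ√T) = (ln(60.17/59.05) + (0.0741+0.4906²/2)·1.0501) / 0.502739 = (0.018789 + 0.204186) / 0.502739 = 0.443520
d₂ = d₁ − σ√T = 0.443520 − 0.502739 = -0.059219
e^{−rT} = e^{−0.0741·1.0501} = 0.925138
N(−d₁) = 0.328695,  N(−d₂) = 0.523611
Put price V = K·e^{−rT}·N(−d₂) − S·N(−d₁) = 28.604559 − 19.777558 = 8.827001
φ(d₁) = (1/√(2π))·e^{−d₁²/2} = 0.361572
Θ = −S·φ(d₁)·σ/(2√T) + r·K·e^{−rT}·N(−d₂) = −5.207835 + 2.119598 = -3.088237

price = 8.827001
Θ = -3.088237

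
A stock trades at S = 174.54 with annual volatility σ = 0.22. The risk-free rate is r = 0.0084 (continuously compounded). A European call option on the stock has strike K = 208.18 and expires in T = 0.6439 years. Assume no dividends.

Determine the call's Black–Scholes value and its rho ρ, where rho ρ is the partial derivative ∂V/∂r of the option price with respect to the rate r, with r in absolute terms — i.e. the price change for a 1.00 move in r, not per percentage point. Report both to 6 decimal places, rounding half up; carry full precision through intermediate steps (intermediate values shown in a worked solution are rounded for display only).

σ√T = 0.22·√0.6439 = 0.176535
d₁ = (ln(S/K) + (r+σ²/2)T) / (σ√T) = (ln(174.54/208.18) + (0.0084+0.22²/2)·0.6439) / 0.176535 = (-0.176249 + 0.020991) / 0.176535 = -0.879472
d₂ = d₁ − σ√T = -0.879472 − 0.176535 = -1.056008
e^{−rT} = e^{−0.0084·0.6439} = 0.994606
N(d₁) = 0.189573,  N(d₂) = 0.145482
Call price V = S·N(d₁) − K·e^{−rT}·N(d₂) = 33.088010 − 30.123148 = 2.964862
ρ = K·T·e^{−rT}·N(d₂) = 19.396295

price = 2.964862
ρ = 19.396295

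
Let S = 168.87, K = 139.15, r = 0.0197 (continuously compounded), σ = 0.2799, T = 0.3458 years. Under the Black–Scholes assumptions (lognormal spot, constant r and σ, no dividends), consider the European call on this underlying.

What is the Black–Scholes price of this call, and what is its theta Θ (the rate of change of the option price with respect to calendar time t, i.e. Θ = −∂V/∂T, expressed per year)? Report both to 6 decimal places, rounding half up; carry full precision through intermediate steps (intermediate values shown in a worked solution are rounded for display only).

price = 32.022483
Θ = -9.263037

σ√T = 0.2799·√0.3458 = 0.164595
d₁ = (ln(S/K) + (r+σ²/2)T) / (σ√T) = (ln(168.87/139.15) + (0.0197+0.2799²/2)·0.3458) / 0.164595 = (0.193577 + 0.020358) / 0.164595 = 1.299768
d₂ = d₁ − σ√T = 1.299768 − 0.164595 = 1.135173
e^{−rT} = e^{−0.0197·0.3458} = 0.993211
N(d₁) = 0.903160,  N(d₂) = 0.871849
Call price V = S·N(d₁) − K·e^{−rT}·N(d₂) = 152.516577 − 120.494094 = 32.022483
φ(d₁) = (1/√(2π))·e^{−d₁²/2} = 0.171420
Θ = −S·φ(d₁)·σ/(2√T) − r·K·e^{−rT}·N(d₂) = −6.889304 − 2.373734 = -9.263037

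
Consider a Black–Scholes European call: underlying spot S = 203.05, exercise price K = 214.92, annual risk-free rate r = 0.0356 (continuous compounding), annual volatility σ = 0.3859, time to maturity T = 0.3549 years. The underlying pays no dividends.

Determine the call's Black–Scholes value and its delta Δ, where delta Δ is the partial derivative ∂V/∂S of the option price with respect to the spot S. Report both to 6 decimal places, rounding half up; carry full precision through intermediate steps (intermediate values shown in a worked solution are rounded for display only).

price = 14.763690
Δ = 0.469222

σ√T = 0.3859·√0.3549 = 0.229894
d₁ = (ln(S/K) + (r+σ²/2)T) / (σ√T) = (ln(203.05/214.92) + (0.0356+0.3859²/2)·0.3549) / 0.229894 = (-0.056814 + 0.039060) / 0.229894 = -0.077225
d₂ = d₁ − σ√T = -0.077225 − 0.229894 = -0.307119
e^{−rT} = e^{−0.0356·0.3549} = 0.987445
N(d₁) = 0.469222,  N(d₂) = 0.379376
Call price V = S·N(d₁) − K·e^{−rT}·N(d₂) = 95.275598 − 80.511908 = 14.763690
Δ = N(d₁) = 0.469222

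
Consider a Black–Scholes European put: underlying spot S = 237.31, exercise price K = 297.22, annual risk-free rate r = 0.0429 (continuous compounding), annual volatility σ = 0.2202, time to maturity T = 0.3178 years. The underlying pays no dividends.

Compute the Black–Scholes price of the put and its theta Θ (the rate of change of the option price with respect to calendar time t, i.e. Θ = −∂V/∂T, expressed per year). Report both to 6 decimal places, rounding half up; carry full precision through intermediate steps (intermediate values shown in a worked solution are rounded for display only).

σ√T = 0.2202·√0.3178 = 0.124135
d₁ = (ln(S/K) + (r+σ²/2)T) / (σ√T) = (ln(237.31/297.22) + (0.0429+0.2202²/2)·0.3178) / 0.124135 = (-0.225105 + 0.021338) / 0.124135 = -1.641495
d₂ = d₁ − σ√T = -1.641495 − 0.124135 = -1.765630
e^{−rT} = e^{−0.0429·0.3178} = 0.986459
N(−d₁) = 0.949653,  N(−d₂) = 0.961271
Put price V = K·e^{−rT}·N(−d₂) − S·N(−d₁) = 281.840149 − 225.362059 = 56.478091
φ(d₁) = (1/√(2π))·e^{−d₁²/2} = 0.103706
Θ = −S·φ(d₁)·σ/(2√T) + r·K·e^{−rT}·N(−d₂) = −4.806537 + 12.090942 = 7.284405

price = 56.478091
Θ = 7.284405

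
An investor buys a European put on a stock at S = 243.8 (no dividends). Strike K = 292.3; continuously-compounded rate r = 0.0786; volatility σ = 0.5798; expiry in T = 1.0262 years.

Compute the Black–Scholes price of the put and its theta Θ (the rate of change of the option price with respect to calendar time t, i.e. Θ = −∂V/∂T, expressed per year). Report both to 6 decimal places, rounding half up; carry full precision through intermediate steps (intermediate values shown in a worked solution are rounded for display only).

price = 73.070996
Θ = -13.233708

σ√T = 0.5798·√1.0262 = 0.587346
d₁ = (ln(S/K) + (r+σ²/2)T) / (σ√T) = (ln(243.8/292.3) + (0.0786+0.5798²/2)·1.0262) / 0.587346 = (-0.181432 + 0.253147) / 0.587346 = 0.122100
d₂ = d₁ − σ√T = 0.122100 − 0.587346 = -0.465247
e^{−rT} = e^{−0.0786·1.0262} = 0.922508
N(−d₁) = 0.451410,  N(−d₂) = 0.679123
Put price V = K·e^{−rT}·N(−d₂) − S·N(−d₁) = 183.124781 − 110.053785 = 73.070996
φ(d₁) = (1/√(2π))·e^{−d₁²/2} = 0.395980
Θ = −S·φ(d₁)·σ/(2√T) + r·K·e^{−rT}·N(−d₂) = −27.627315 + 14.393608 = -13.233708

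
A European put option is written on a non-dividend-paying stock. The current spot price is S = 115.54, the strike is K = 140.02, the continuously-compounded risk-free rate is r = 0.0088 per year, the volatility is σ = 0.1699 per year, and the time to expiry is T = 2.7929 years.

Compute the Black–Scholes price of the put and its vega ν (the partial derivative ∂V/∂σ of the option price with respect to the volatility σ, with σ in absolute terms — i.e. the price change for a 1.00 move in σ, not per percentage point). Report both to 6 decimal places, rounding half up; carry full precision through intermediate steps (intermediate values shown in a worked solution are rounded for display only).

σ√T = 0.1699·√2.7929 = 0.283936
d₁ = (ln(S/K) + (r+σ²/2)T) / (σ√T) = (ln(115.54/140.02) + (0.0088+0.1699²/2)·2.7929) / 0.283936 = (-0.192168 + 0.064887) / 0.283936 = -0.448273
d₂ = d₁ − σ√T = -0.448273 − 0.283936 = -0.732209
e^{−rT} = e^{−0.0088·2.7929} = 0.975722
N(−d₁) = 0.673022,  N(−d₂) = 0.767980
Put price V = K·e^{−rT}·N(−d₂) − S·N(−d₁) = 104.921836 − 77.760951 = 27.160886
φ(d₁) = (1/√(2π))·e^{−d₁²/2} = 0.360807
ν = S·φ(d₁)·√T = 69.668213

price = 27.160886
ν = 69.668213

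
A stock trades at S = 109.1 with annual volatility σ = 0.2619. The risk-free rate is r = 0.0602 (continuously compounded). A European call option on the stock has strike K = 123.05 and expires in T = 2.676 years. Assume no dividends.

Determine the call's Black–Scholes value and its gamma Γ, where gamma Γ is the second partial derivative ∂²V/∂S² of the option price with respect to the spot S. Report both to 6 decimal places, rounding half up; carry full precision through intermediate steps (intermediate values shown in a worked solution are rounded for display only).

price = 20.395941
Γ = 0.008136

σ√T = 0.2619·√2.676 = 0.428429
d₁ = (ln(S/K) + (r+σ²/2)T) / (σ√T) = (ln(109.1/123.05) + (0.0602+0.2619²/2)·2.676) / 0.428429 = (-0.120326 + 0.252871) / 0.428429 = 0.309374
d₂ = d₁ − σ√T = 0.309374 − 0.428429 = -0.119054
e^{−rT} = e^{−0.0602·2.676} = 0.851211
N(d₁) = 0.621482,  N(d₂) = 0.452616
Call price V = S·N(d₁) − K·e^{−rT}·N(d₂) = 67.803648 − 47.407706 = 20.395941
φ(d₁) = (1/√(2π))·e^{−d₁²/2} = 0.380300
Γ = φ(d₁) / (S·σ·√T) = 0.008136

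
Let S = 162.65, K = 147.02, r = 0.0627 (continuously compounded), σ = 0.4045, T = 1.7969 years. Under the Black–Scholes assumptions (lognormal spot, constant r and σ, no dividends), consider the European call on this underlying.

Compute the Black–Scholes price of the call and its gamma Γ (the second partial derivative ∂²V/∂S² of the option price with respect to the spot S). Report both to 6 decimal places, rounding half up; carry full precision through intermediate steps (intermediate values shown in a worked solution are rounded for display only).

σ√T = 0.4045·√1.7969 = 0.542226
d₁ = (ln(S/K) + (r+σ²/2)T) / (σ√T) = (ln(162.65/147.02) + (0.0627+0.4045²/2)·1.7969) / 0.542226 = (0.101032 + 0.259670) / 0.542226 = 0.665225
d₂ = d₁ − σ√T = 0.665225 − 0.542226 = 0.122999
e^{−rT} = e^{−0.0627·1.7969} = 0.893449
N(d₁) = 0.747047,  N(d₂) = 0.548946
Call price V = S·N(d₁) − K·e^{−rT}·N(d₂) = 121.507133 − 72.106744 = 49.400388
φ(d₁) = (1/√(2π))·e^{−d₁²/2} = 0.319755
Γ = φ(d₁) / (S·σ·√T) = 0.003626

price = 49.400388
Γ = 0.003626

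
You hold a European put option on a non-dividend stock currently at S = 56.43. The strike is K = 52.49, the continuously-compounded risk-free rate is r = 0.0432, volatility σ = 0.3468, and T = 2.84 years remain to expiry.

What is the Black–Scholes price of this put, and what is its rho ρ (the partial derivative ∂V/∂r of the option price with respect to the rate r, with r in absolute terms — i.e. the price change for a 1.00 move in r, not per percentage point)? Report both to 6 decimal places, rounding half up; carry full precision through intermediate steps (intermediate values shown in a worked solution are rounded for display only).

σ√T = 0.3468·√2.84 = 0.584438
d₁ = (ln(S/K) + (r+σ²/2)T) / (σ√T) = (ln(56.43/52.49) + (0.0432+0.3468²/2)·2.84) / 0.584438 = (0.072378 + 0.293472) / 0.584438 = 0.625986
d₂ = d₁ − σ√T = 0.625986 − 0.584438 = 0.041549
e^{−rT} = e^{−0.0432·2.84} = 0.884540
N(−d₁) = 0.265662,  N(−d₂) = 0.483429
Put price V = K·e^{−rT}·N(−d₂) − S·N(−d₁) = 22.445373 − 14.991305 = 7.454068
ρ = −K·T·e^{−rT}·N(−d₂) = -63.744860

price = 7.454068
ρ = -63.744860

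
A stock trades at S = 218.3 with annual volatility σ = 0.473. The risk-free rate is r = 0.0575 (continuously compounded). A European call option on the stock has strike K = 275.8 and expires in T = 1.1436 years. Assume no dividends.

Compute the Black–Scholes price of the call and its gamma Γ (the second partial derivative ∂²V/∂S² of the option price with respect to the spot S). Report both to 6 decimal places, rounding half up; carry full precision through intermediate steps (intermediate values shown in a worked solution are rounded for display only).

price = 30.139894
Γ = 0.003602

σ√T = 0.473·√1.1436 = 0.505823
d₁ = (ln(S/K) + (r+σ²/2)T) / (σ√T) = (ln(218.3/275.8) + (0.0575+0.473²/2)·1.1436) / 0.505823 = (-0.233806 + 0.193685) / 0.505823 = -0.079317
d₂ = d₁ − σ√T = -0.079317 − 0.505823 = -0.585140
e^{−rT} = e^{−0.0575·1.1436} = 0.936358
N(d₁) = 0.468390,  N(d₂) = 0.279227
Call price V = S·N(d₁) − K·e^{−rT}·N(d₂) = 102.249568 − 72.109674 = 30.139894
φ(d₁) = (1/√(2π))·e^{−d₁²/2} = 0.397689
Γ = φ(d₁) / (S·σ·√T) = 0.003602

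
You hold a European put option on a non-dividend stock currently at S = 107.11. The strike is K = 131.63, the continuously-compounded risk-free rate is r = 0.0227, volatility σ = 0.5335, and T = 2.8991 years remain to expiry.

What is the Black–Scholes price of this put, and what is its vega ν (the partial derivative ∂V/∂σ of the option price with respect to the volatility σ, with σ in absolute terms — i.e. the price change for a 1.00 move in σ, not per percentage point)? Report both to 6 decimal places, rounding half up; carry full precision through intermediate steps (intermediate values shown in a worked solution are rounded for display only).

σ√T = 0.5335·√2.8991 = 0.908377
d₁ = (ln(S/K) + (r+σ²/2)T) / (σ√T) = (ln(107.11/131.63) + (0.0227+0.5335²/2)·2.8991) / 0.908377 = (-0.206139 + 0.478384) / 0.908377 = 0.299705
d₂ = d₁ − σ√T = 0.299705 − 0.908377 = -0.608672
e^{−rT} = e^{−0.0227·2.8991} = 0.936309
N(−d₁) = 0.382201,  N(−d₂) = 0.728629
Put price V = K·e^{−rT}·N(−d₂) − S·N(−d₁) = 89.800877 − 40.937555 = 48.863322
φ(d₁) = (1/√(2π))·e^{−d₁²/2} = 0.381422
ν = S·φ(d₁)·√T = 69.561163

price = 48.863322
ν = 69.561163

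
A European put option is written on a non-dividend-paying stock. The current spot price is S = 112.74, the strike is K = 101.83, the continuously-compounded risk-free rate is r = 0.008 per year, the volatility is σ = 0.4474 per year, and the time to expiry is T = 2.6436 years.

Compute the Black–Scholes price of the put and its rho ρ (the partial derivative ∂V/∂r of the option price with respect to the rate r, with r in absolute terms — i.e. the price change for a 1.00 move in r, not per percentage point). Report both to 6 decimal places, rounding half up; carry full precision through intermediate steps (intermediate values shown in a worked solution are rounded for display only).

σ√T = 0.4474·√2.6436 = 0.727434
d₁ = (ln(S/K) + (r+σ²/2)T) / (σ√T) = (ln(112.74/101.83) + (0.008+0.4474²/2)·2.6436) / 0.727434 = (0.101780 + 0.285729) / 0.727434 = 0.532706
d₂ = d₁ − σ√T = 0.532706 − 0.727434 = -0.194728
e^{−rT} = e^{−0.008·2.6436} = 0.979073
N(−d₁) = 0.297119,  N(−d₂) = 0.577197
Put price V = K·e^{−rT}·N(−d₂) − S·N(−d₁) = 57.546000 − 33.497142 = 24.048858
ρ = −K·T·e^{−rT}·N(−d₂) = -152.128606

price = 24.048858
ρ = -152.128606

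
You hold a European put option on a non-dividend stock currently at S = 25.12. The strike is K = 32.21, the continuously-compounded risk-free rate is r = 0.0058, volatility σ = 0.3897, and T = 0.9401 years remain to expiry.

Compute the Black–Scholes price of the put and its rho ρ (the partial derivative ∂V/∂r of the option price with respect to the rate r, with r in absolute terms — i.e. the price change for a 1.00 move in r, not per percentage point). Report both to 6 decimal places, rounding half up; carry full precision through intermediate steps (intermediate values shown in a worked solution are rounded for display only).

σ√T = 0.3897·√0.9401 = 0.377848
d₁ = (ln(S/K) + (r+σ²/2)T) / (σ√T) = (ln(25.12/32.21) + (0.0058+0.3897²/2)·0.9401) / 0.377848 = (-0.248613 + 0.076837) / 0.377848 = -0.454615
d₂ = d₁ − σ√T = -0.454615 − 0.377848 = -0.832463
e^{−rT} = e^{−0.0058·0.9401} = 0.994562
N(−d₁) = 0.675307,  N(−d₂) = 0.797426
Put price V = K·e^{−rT}·N(−d₂) − S·N(−d₁) = 25.545428 − 16.963706 = 8.581722
ρ = −K·T·e^{−rT}·N(−d₂) = -24.015257

price = 8.581722
ρ = -24.015257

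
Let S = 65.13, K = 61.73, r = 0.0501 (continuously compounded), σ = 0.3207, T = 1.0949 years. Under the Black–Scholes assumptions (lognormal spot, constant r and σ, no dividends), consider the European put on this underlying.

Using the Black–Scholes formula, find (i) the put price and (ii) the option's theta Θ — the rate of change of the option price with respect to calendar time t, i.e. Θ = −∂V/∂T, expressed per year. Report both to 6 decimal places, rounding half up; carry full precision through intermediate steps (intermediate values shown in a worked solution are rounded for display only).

price = 5.306808
Θ = -2.246569

σ√T = 0.3207·√1.0949 = 0.335572
d₁ = (ln(S/K) + (r+σ²/2)T) / (σ√T) = (ln(65.13/61.73) + (0.0501+0.3207²/2)·1.0949) / 0.335572 = (0.053615 + 0.111159) / 0.335572 = 0.491024
d₂ = d₁ − σ√T = 0.491024 − 0.335572 = 0.155452
e^{−rT} = e^{−0.0501·1.0949} = 0.946623
N(−d₁) = 0.311705,  N(−d₂) = 0.438233
Put price V = K·e^{−rT}·N(−d₂) − S·N(−d₁) = 25.608134 − 20.301326 = 5.306808
φ(d₁) = (1/√(2π))·e^{−d₁²/2} = 0.353635
Θ = −S·φ(d₁)·σ/(2√T) + r·K·e^{−rT}·N(−d₂) = −3.529536 + 1.282968 = -2.246569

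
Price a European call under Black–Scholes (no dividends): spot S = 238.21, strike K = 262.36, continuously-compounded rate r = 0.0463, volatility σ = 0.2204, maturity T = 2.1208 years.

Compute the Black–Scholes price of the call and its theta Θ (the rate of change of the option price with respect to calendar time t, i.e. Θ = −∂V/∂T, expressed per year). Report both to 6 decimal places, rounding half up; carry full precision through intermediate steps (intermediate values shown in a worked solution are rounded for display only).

σ√T = 0.2204·√2.1208 = 0.320968
d₁ = (ln(S/K) + (r+σ²/2)T) / (σ√T) = (ln(238.21/262.36) + (0.0463+0.2204²/2)·2.1208) / 0.320968 = (-0.096565 + 0.149703) / 0.320968 = 0.165556
d₂ = d₁ − σ√T = 0.165556 − 0.320968 = -0.155412
e^{−rT} = e^{−0.0463·2.1208} = 0.906474
N(d₁) = 0.565747,  N(d₂) = 0.438248
Call price V = S·N(d₁) − K·e^{−rT}·N(d₂) = 134.766574 − 104.225340 = 30.541234
φ(d₁) = (1/√(2π))·e^{−d₁²/2} = 0.393512
Θ = −S·φ(d₁)·σ/(2√T) − r·K·e^{−rT}·N(d₂) = −7.093328 − 4.825633 = -11.918961

price = 30.541234
Θ = -11.918961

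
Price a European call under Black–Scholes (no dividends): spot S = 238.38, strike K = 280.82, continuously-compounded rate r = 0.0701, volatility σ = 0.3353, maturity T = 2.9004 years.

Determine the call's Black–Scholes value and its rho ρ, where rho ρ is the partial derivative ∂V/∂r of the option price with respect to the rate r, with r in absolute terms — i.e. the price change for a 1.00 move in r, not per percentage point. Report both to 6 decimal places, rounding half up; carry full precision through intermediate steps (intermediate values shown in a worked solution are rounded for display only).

σ√T = 0.3353·√2.9004 = 0.571035
d₁ = (ln(S/K) + (r+σ²/2)T) / (σ√T) = (ln(238.38/280.82) + (0.0701+0.3353²/2)·2.9004) / 0.571035 = (-0.163848 + 0.366358) / 0.571035 = 0.354638
d₂ = d₁ − σ√T = 0.354638 − 0.571035 = -0.216397
e^{−rT} = e^{−0.0701·2.9004} = 0.816019
N(d₁) = 0.638570,  N(d₂) = 0.414339
Call price V = S·N(d₁) − K·e^{−rT}·N(d₂) = 152.222204 − 94.947635 = 57.274569
ρ = K·T·e^{−rT}·N(d₂) = 275.386121

price = 57.274569
ρ = 275.386121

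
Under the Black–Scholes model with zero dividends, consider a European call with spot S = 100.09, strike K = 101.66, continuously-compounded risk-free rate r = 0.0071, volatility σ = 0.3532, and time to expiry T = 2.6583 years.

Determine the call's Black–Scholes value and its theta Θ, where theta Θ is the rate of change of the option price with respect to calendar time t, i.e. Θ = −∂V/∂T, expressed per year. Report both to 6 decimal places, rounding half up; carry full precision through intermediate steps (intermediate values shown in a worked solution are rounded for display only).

σ√T = 0.3532·√2.6583 = 0.575868
d₁ = (ln(S/K) + (r+σ²/2)T) / (σ√T) = (ln(100.09/101.66) + (0.0071+0.3532²/2)·2.6583) / 0.575868 = (-0.015564 + 0.184686) / 0.575868 = 0.293681
d₂ = d₁ − σ√T = 0.293681 − 0.575868 = -0.282186
e^{−rT} = e^{−0.0071·2.6583} = 0.981303
N(d₁) = 0.615499,  N(d₂) = 0.388900
Call price V = S·N(d₁) − K·e^{−rT}·N(d₂) = 61.605324 − 38.796412 = 22.808912
φ(d₁) = (1/√(2π))·e^{−d₁²/2} = 0.382104
Θ = −S·φ(d₁)·σ/(2√T) − r·K·e^{−rT}·N(d₂) = −4.142483 − 0.275455 = -4.417938

price = 22.808912
Θ = -4.417938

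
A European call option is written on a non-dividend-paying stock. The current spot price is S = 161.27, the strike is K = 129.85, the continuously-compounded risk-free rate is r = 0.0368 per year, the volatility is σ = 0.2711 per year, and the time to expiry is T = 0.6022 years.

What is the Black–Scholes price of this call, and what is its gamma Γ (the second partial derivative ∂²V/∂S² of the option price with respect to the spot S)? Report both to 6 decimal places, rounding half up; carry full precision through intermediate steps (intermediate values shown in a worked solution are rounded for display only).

price = 36.184423
Γ = 0.005447

σ√T = 0.2711·√0.6022 = 0.210378
d₁ = (ln(S/K) + (r+σ²/2)T) / (σ√T) = (ln(161.27/129.85) + (0.0368+0.2711²/2)·0.6022) / 0.210378 = (0.216700 + 0.044290) / 0.210378 = 1.240580
d₂ = d₁ − σ√T = 1.240580 − 0.210378 = 1.030202
e^{−rT} = e^{−0.0368·0.6022} = 0.978083
N(d₁) = 0.892619,  N(d₂) = 0.848542
Call price V = S·N(d₁) − K·e^{−rT}·N(d₂) = 143.952741 − 107.768318 = 36.184423
φ(d₁) = (1/√(2π))·e^{−d₁²/2} = 0.184804
Γ = φ(d₁) / (S·σ·√T) = 0.005447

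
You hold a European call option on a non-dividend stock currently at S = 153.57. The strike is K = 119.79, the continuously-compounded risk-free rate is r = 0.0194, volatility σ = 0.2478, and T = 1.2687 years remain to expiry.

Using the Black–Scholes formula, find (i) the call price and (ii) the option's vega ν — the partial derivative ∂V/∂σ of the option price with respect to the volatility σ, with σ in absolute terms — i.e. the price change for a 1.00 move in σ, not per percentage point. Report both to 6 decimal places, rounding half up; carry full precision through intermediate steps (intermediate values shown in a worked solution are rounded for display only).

price = 39.919496
ν = 36.948430

σ√T = 0.2478·√1.2687 = 0.279113
d₁ = (ln(S/K) + (r+σ²/2)T) / (σ√T) = (ln(153.57/119.79) + (0.0194+0.2478²/2)·1.2687) / 0.279113 = (0.248416 + 0.063565) / 0.279113 = 1.117758
d₂ = d₁ − σ√T = 1.117758 − 0.279113 = 0.838644
e^{−rT} = e^{−0.0194·1.2687} = 0.975688
N(d₁) = 0.868165,  N(d₂) = 0.799166
Call price V = S·N(d₁) − K·e^{−rT}·N(d₂) = 133.324062 − 93.404566 = 39.919496
φ(d₁) = (1/√(2π))·e^{−d₁²/2} = 0.213604
ν = S·φ(d₁)·√T = 36.948430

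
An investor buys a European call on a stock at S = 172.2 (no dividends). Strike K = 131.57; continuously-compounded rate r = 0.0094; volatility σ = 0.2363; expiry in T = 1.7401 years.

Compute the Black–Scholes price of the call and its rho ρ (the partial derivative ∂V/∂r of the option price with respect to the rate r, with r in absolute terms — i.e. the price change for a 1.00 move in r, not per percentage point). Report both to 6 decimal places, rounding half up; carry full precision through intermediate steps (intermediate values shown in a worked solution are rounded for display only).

price = 47.270362
ρ = 174.861421

σ√T = 0.2363·√1.7401 = 0.311710
d₁ = (ln(S/K) + (r+σ²/2)T) / (σ√T) = (ln(172.2/131.57) + (0.0094+0.2363²/2)·1.7401) / 0.311710 = (0.269118 + 0.064939) / 0.311710 = 1.071688
d₂ = d₁ − σ√T = 1.071688 − 0.311710 = 0.759978
e^{−rT} = e^{−0.0094·1.7401} = 0.983776
N(d₁) = 0.858070,  N(d₂) = 0.776366
Call price V = S·N(d₁) − K·e^{−rT}·N(d₂) = 147.759656 − 100.489294 = 47.270362
ρ = K·T·e^{−rT}·N(d₂) = 174.861421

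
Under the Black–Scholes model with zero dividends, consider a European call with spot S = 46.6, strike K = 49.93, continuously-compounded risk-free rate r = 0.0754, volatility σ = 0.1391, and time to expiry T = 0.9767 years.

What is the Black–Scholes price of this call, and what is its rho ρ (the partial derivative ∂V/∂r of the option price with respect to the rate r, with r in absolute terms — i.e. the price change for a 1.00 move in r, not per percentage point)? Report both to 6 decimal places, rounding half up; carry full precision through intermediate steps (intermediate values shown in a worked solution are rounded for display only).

price = 2.656640
ρ = 22.017639

σ√T = 0.1391·√0.9767 = 0.137470
d₁ = (ln(S/K) + (r+σ²/2)T) / (σ√T) = (ln(46.6/49.93) + (0.0754+0.1391²/2)·0.9767) / 0.137470 = (-0.069021 + 0.083092) / 0.137470 = 0.102355
d₂ = d₁ − σ√T = 0.102355 − 0.137470 = -0.035115
e^{−rT} = e^{−0.0754·0.9767} = 0.929003
N(d₁) = 0.540762,  N(d₂) = 0.485994
Call price V = S·N(d₁) − K·e^{−rT}·N(d₂) = 25.199528 − 22.542889 = 2.656640
ρ = K·T·e^{−rT}·N(d₂) = 22.017639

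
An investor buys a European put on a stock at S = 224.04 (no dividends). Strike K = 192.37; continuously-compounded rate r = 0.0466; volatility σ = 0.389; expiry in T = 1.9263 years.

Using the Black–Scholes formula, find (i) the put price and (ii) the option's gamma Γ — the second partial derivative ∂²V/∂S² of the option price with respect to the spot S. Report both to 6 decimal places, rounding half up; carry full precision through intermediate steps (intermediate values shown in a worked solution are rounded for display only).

price = 22.539681
Γ = 0.002548

σ√T = 0.389·√1.9263 = 0.539898
d₁ = (ln(S/K) + (r+σ²/2)T) / (σ√T) = (ln(224.04/192.37) + (0.0466+0.389²/2)·1.9263) / 0.539898 = (0.152404 + 0.235510) / 0.539898 = 0.718496
d₂ = d₁ − σ√T = 0.718496 − 0.539898 = 0.178598
e^{−rT} = e^{−0.0466·1.9263} = 0.914145
N(−d₁) = 0.236226,  N(−d₂) = 0.429127
Put price V = K·e^{−rT}·N(−d₂) − S·N(−d₁) = 75.463700 − 52.924019 = 22.539681
φ(d₁) = (1/√(2π))·e^{−d₁²/2} = 0.308184
Γ = φ(d₁) / (S·σ·√T) = 0.002548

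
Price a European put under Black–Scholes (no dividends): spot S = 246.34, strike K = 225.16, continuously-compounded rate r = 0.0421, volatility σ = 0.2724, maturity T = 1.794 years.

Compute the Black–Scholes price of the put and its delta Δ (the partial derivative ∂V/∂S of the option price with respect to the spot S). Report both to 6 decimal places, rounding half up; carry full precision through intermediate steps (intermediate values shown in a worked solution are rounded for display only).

price = 17.443103
Δ = -0.262441

σ√T = 0.2724·√1.794 = 0.364853
d₁ = (ln(S/K) + (r+σ²/2)T) / (σ√T) = (ln(246.34/225.16) + (0.0421+0.2724²/2)·1.794) / 0.364853 = (0.089901 + 0.142086) / 0.364853 = 0.635839
d₂ = d₁ − σ√T = 0.635839 − 0.364853 = 0.270985
e^{−rT} = e^{−0.0421·1.794} = 0.927254
N(−d₁) = 0.262441,  N(−d₂) = 0.393201
Put price V = K·e^{−rT}·N(−d₂) − S·N(−d₁) = 82.092777 − 64.649675 = 17.443103
Δ = −N(−d₁) = -0.262441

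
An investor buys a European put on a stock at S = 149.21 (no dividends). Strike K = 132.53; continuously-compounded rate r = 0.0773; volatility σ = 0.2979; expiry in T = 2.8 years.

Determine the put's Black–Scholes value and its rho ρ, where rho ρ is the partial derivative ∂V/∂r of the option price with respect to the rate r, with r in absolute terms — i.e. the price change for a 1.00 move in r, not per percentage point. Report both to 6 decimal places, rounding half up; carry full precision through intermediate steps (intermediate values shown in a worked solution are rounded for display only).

price = 9.260457
ρ = -100.487432

σ√T = 0.2979·√2.8 = 0.498482
d₁ = (ln(S/K) + (r+σ²/2)T) / (σ√T) = (ln(149.21/132.53) + (0.0773+0.2979²/2)·2.8) / 0.498482 = (0.118546 + 0.340682) / 0.498482 = 0.921253
d₂ = d₁ − σ√T = 0.921253 − 0.498482 = 0.422770
e^{−rT} = e^{−0.0773·2.8} = 0.805381
N(−d₁) = 0.178459,  N(−d₂) = 0.336231
Put price V = K·e^{−rT}·N(−d₂) − S·N(−d₁) = 35.888368 − 26.627912 = 9.260457
ρ = −K·T·e^{−rT}·N(−d₂) = -100.487432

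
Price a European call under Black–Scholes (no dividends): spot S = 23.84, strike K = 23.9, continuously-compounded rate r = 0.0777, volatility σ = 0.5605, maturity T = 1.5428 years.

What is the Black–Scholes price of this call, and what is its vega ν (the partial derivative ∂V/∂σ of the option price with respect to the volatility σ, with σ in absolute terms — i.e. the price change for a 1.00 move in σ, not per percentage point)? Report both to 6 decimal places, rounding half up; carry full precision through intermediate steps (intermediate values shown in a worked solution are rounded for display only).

price = 7.534000
ν = 10.337210

σ√T = 0.5605·√1.5428 = 0.696194
d₁ = (ln(S/K) + (r+σ²/2)T) / (σ√T) = (ln(23.84/23.9) + (0.0777+0.5605²/2)·1.5428) / 0.696194 = (-0.002514 + 0.362219) / 0.696194 = 0.516674
d₂ = d₁ − σ√T = 0.516674 − 0.696194 = -0.179521
e^{−rT} = e^{−0.0777·1.5428} = 0.887031
N(d₁) = 0.697308,  N(d₂) = 0.428764
Call price V = S·N(d₁) − K·e^{−rT}·N(d₂) = 16.623822 − 9.089822 = 7.534000
φ(d₁) = (1/√(2π))·e^{−d₁²/2} = 0.349094
ν = S·φ(d₁)·√T = 10.337210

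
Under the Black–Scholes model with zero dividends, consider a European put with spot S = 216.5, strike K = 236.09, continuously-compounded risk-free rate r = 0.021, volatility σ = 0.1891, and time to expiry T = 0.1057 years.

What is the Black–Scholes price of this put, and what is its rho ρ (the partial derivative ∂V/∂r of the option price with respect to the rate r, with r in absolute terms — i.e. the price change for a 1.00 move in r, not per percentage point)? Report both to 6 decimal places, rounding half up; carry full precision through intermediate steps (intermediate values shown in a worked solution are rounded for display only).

price = 19.606652
ρ = -22.901999

σ√T = 0.1891·√0.1057 = 0.061479
d₁ = (ln(S/K) + (r+σ²/2)T) / (σ√T) = (ln(216.5/236.09) + (0.021+0.1891²/2)·0.1057) / 0.061479 = (-0.086623 + 0.004110) / 0.061479 = -1.342126
d₂ = d₁ − σ√T = -1.342126 − 0.061479 = -1.403605
e^{−rT} = e^{−0.021·0.1057} = 0.997783
N(−d₁) = 0.910222,  N(−d₂) = 0.919782
Put price V = K·e^{−rT}·N(−d₂) − S·N(−d₁) = 216.669808 − 197.063156 = 19.606652
ρ = −K·T·e^{−rT}·N(−d₂) = -22.901999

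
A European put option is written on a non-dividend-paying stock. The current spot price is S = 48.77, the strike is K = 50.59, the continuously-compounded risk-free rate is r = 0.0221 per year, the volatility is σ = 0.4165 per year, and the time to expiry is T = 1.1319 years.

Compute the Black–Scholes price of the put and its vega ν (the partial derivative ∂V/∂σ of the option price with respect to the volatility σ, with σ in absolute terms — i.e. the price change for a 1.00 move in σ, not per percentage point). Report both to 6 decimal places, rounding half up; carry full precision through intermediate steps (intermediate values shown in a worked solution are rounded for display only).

σ√T = 0.4165·√1.1319 = 0.443118
d₁ = (ln(S/K) + (r+σ²/2)T) / (σ√T) = (ln(48.77/50.59) + (0.0221+0.4165²/2)·1.1319) / 0.443118 = (-0.036639 + 0.123192) / 0.443118 = 0.195327
d₂ = d₁ − σ√T = 0.195327 − 0.443118 = -0.247790
e^{−rT} = e^{−0.0221·1.1319} = 0.975295
N(−d₁) = 0.422568,  N(−d₂) = 0.597852
Put price V = K·e^{−rT}·N(−d₂) − S·N(−d₁) = 29.498112 − 20.608656 = 8.889456
φ(d₁) = (1/√(2π))·e^{−d₁²/2} = 0.391404
ν = S·φ(d₁)·√T = 20.308698

price = 8.889456
ν = 20.308698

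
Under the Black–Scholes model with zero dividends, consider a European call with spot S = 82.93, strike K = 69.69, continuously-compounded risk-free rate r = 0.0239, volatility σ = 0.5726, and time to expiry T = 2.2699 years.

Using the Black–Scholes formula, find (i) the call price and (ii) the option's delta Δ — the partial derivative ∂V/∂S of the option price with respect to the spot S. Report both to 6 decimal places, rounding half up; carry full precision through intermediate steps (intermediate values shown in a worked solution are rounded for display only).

σ√T = 0.5726·√2.2699 = 0.862690
d₁ = (ln(S/K) + (r+σ²/2)T) / (σ√T) = (ln(82.93/69.69) + (0.0239+0.5726²/2)·2.2699) / 0.862690 = (0.173940 + 0.426368) / 0.862690 = 0.695856
d₂ = d₁ − σ√T = 0.695856 − 0.862690 = -0.166834
e^{−rT} = e^{−0.0239·2.2699} = 0.947195
N(d₁) = 0.756740,  N(d₂) = 0.433750
Call price V = S·N(d₁) − K·e^{−rT}·N(d₂) = 62.756478 − 28.631851 = 34.124627
Δ = N(d₁) = 0.756740

price = 34.124627
Δ = 0.756740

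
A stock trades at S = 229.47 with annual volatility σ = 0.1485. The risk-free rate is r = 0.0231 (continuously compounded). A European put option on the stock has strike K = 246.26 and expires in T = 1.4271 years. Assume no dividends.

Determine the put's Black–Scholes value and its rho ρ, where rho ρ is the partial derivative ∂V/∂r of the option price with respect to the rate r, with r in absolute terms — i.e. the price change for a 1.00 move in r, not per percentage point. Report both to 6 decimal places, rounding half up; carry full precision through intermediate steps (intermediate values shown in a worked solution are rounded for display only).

σ√T = 0.1485·√1.4271 = 0.177400
d₁ = (ln(S/K) + (r+σ²/2)T) / (σ√T) = (ln(229.47/246.26) + (0.0231+0.1485²/2)·1.4271) / 0.177400 = (-0.070616 + 0.048701) / 0.177400 = -0.123530
d₂ = d₁ − σ√T = -0.123530 − 0.177400 = -0.300930
e^{−rT} = e^{−0.0231·1.4271} = 0.967571
N(−d₁) = 0.549156,  N(−d₂) = 0.618266
Put price V = K·e^{−rT}·N(−d₂) − S·N(−d₁) = 147.316803 − 126.014878 = 21.301925
ρ = −K·T·e^{−rT}·N(−d₂) = -210.235810

price = 21.301925
ρ = -210.235810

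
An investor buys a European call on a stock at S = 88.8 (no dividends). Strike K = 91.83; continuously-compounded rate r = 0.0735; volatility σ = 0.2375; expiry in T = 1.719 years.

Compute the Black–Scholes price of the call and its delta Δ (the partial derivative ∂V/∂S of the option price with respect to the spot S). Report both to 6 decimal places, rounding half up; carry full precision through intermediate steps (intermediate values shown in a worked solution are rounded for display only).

price = 14.893367
Δ = 0.674976

σ√T = 0.2375·√1.719 = 0.311388
d₁ = (ln(S/K) + (r+σ²/2)T) / (σ√T) = (ln(88.8/91.83) + (0.0735+0.2375²/2)·1.719) / 0.311388 = (-0.033552 + 0.174828) / 0.311388 = 0.453696
d₂ = d₁ − σ√T = 0.453696 − 0.311388 = 0.142308
e^{−rT} = e^{−0.0735·1.719} = 0.881309
N(d₁) = 0.674976,  N(d₂) = 0.556582
Call price V = S·N(d₁) − K·e^{−rT}·N(d₂) = 59.937874 − 45.044507 = 14.893367
Δ = N(d₁) = 0.674976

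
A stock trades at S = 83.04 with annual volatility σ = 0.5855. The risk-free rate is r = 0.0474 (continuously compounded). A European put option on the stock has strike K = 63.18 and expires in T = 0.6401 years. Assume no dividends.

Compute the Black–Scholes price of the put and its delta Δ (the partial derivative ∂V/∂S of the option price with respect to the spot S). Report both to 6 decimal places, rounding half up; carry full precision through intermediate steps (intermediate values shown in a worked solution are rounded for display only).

price = 5.129236
Δ = -0.188755

σ√T = 0.5855·√0.6401 = 0.468437
d₁ = (ln(S/K) + (r+σ²/2)T) / (σ√T) = (ln(83.04/63.18) + (0.0474+0.5855²/2)·0.6401) / 0.468437 = (0.273335 + 0.140057) / 0.468437 = 0.882493
d₂ = d₁ − σ√T = 0.882493 − 0.468437 = 0.414056
e^{−rT} = e^{−0.0474·0.6401} = 0.970115
N(−d₁) = 0.188755,  N(−d₂) = 0.339417
Put price V = K·e^{−rT}·N(−d₂) − S·N(−d₁) = 20.803474 − 15.674237 = 5.129236
Δ = −N(−d₁) = -0.188755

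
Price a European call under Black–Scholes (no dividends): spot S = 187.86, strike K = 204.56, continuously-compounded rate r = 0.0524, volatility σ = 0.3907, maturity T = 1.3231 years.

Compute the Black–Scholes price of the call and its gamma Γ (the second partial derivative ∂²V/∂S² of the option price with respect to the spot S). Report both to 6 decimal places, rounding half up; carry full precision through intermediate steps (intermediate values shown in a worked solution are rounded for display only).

σ√T = 0.3907·√1.3231 = 0.449407
d₁ = (ln(S/K) + (r+σ²/2)T) / (σ√T) = (ln(187.86/204.56) + (0.0524+0.3907²/2)·1.3231) / 0.449407 = (-0.085164 + 0.170314) / 0.449407 = 0.189471
d₂ = d₁ − σ√T = 0.189471 − 0.449407 = -0.259936
e^{−rT} = e^{−0.0524·1.3231} = 0.933018
N(d₁) = 0.575138,  N(d₂) = 0.397456
Call price V = S·N(d₁) − K·e^{−rT}·N(d₂) = 108.045425 − 75.857834 = 32.187591
φ(d₁) = (1/√(2π))·e^{−d₁²/2} = 0.391845
Γ = φ(d₁) / (S·σ·√T) = 0.004641

price = 32.187591
Γ = 0.004641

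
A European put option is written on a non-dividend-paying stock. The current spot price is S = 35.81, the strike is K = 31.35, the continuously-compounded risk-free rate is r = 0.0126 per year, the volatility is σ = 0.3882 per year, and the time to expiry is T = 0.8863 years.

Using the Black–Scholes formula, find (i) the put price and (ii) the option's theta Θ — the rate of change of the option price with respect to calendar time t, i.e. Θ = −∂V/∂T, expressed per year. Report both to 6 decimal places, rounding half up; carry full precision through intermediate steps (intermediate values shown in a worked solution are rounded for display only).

price = 2.806718
Θ = -2.330856

σ√T = 0.3882·√0.8863 = 0.365465
d₁ = (ln(S/K) + (r+σ²/2)T) / (σ√T) = (ln(35.81/31.35) + (0.0126+0.3882²/2)·0.8863) / 0.365465 = (0.133013 + 0.077950) / 0.365465 = 0.577244
d₂ = d₁ − σ√T = 0.577244 − 0.365465 = 0.211779
e^{−rT} = e^{−0.0126·0.8863} = 0.988895
N(−d₁) = 0.281887,  N(−d₂) = 0.416140
Put price V = K·e^{−rT}·N(−d₂) − S·N(−d₁) = 12.901098 − 10.094381 = 2.806718
φ(d₁) = (1/√(2π))·e^{−d₁²/2} = 0.337718
Θ = −S·φ(d₁)·σ/(2√T) + r·K·e^{−rT}·N(−d₂) = −2.493410 + 0.162554 = -2.330856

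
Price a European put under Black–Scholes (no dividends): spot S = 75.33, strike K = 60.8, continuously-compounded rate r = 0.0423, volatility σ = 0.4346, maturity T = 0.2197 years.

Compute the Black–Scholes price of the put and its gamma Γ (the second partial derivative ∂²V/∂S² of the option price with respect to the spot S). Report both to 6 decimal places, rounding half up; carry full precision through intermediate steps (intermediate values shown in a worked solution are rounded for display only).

price = 0.942936
Γ = 0.012663

σ√T = 0.4346·√0.2197 = 0.203706
d₁ = (ln(S/K) + (r+σ²/2)T) / (σ√T) = (ln(75.33/60.8) + (0.0423+0.4346²/2)·0.2197) / 0.203706 = (0.214289 + 0.030041) / 0.203706 = 1.199423
d₂ = d₁ − σ√T = 1.199423 − 0.203706 = 0.995716
e^{−rT} = e^{−0.0423·0.2197} = 0.990750
N(−d₁) = 0.115182,  N(−d₂) = 0.159694
Put price V = K·e^{−rT}·N(−d₂) − S·N(−d₁) = 9.619580 − 8.676645 = 0.942936
φ(d₁) = (1/√(2π))·e^{−d₁²/2} = 0.194321
Γ = φ(d₁) / (S·σ·√T) = 0.012663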